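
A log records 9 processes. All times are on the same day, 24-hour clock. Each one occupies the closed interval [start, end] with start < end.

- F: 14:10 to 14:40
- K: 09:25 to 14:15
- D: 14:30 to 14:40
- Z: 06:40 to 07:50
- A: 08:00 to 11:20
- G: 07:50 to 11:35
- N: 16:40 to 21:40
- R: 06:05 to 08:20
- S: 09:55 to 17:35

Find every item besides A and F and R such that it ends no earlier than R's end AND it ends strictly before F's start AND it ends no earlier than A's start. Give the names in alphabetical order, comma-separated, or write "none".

G

Conditions: its end is no earlier than R's end (X.end >= 08:20) AND its end is strictly before F's start (X.end < 14:10) AND its end is no earlier than A's start (X.end >= 08:00).
D: end 14:40 >= 08:20? ✓; end 14:40 < 14:10? ✗; end 14:40 >= 08:00? ✓ → no.
G: end 11:35 >= 08:20? ✓; end 11:35 < 14:10? ✓; end 11:35 >= 08:00? ✓ → yes.
K: end 14:15 >= 08:20? ✓; end 14:15 < 14:10? ✗; end 14:15 >= 08:00? ✓ → no.
N: end 21:40 >= 08:20? ✓; end 21:40 < 14:10? ✗; end 21:40 >= 08:00? ✓ → no.
S: end 17:35 >= 08:20? ✓; end 17:35 < 14:10? ✗; end 17:35 >= 08:00? ✓ → no.
Z: end 07:50 >= 08:20? ✗; end 07:50 < 14:10? ✓; end 07:50 >= 08:00? ✗ → no.
Result: G.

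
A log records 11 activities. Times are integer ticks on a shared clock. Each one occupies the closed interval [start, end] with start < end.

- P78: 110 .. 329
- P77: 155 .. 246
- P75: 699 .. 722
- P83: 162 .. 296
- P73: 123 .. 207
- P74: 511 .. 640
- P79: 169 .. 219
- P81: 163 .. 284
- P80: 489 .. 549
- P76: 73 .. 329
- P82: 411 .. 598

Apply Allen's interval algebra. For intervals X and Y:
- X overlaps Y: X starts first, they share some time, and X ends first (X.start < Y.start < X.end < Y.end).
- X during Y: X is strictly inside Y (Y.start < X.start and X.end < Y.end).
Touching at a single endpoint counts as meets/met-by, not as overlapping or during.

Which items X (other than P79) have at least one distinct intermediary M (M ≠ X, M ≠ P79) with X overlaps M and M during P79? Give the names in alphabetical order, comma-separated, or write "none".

Target P79 = [169, 219].
Intermediaries M with M during P79: none.
Union: none.

none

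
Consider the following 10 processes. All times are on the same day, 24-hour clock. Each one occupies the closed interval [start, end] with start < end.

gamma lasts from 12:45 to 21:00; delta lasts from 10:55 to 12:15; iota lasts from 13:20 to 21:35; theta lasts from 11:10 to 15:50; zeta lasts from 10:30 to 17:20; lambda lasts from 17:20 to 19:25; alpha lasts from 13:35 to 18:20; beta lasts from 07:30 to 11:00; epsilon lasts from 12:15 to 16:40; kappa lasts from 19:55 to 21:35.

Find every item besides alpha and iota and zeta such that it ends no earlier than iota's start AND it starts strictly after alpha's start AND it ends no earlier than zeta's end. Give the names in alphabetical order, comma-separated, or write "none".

Conditions: its end is no earlier than iota's start (X.end >= 13:20) AND its start is strictly after alpha's start (X.start > 13:35) AND its end is no earlier than zeta's end (X.end >= 17:20).
beta: end 11:00 >= 13:20? ✗; start 07:30 > 13:35? ✗; end 11:00 >= 17:20? ✗ → no.
delta: end 12:15 >= 13:20? ✗; start 10:55 > 13:35? ✗; end 12:15 >= 17:20? ✗ → no.
epsilon: end 16:40 >= 13:20? ✓; start 12:15 > 13:35? ✗; end 16:40 >= 17:20? ✗ → no.
gamma: end 21:00 >= 13:20? ✓; start 12:45 > 13:35? ✗; end 21:00 >= 17:20? ✓ → no.
kappa: end 21:35 >= 13:20? ✓; start 19:55 > 13:35? ✓; end 21:35 >= 17:20? ✓ → yes.
lambda: end 19:25 >= 13:20? ✓; start 17:20 > 13:35? ✓; end 19:25 >= 17:20? ✓ → yes.
theta: end 15:50 >= 13:20? ✓; start 11:10 > 13:35? ✗; end 15:50 >= 17:20? ✗ → no.
Result: kappa, lambda.

kappa, lambda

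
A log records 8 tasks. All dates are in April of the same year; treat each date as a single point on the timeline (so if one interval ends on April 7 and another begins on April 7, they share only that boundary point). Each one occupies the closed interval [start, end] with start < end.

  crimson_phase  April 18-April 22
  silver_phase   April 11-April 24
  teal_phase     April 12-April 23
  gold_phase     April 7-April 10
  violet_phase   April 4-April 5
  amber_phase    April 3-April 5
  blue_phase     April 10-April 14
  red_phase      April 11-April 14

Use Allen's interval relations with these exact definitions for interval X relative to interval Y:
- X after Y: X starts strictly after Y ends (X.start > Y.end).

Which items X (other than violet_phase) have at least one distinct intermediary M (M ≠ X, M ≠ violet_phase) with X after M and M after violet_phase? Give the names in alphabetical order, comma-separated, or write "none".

Target violet_phase = [April 4, April 5].
Intermediaries M with M after violet_phase: blue_phase, crimson_phase, gold_phase, red_phase, silver_phase, teal_phase.
Via blue_phase — items with X after blue_phase: crimson_phase.
Via crimson_phase — items with X after crimson_phase: none.
Via gold_phase — items with X after gold_phase: crimson_phase, red_phase, silver_phase, teal_phase.
Via red_phase — items with X after red_phase: crimson_phase.
Via silver_phase — items with X after silver_phase: none.
Via teal_phase — items with X after teal_phase: none.
Union: crimson_phase, red_phase, silver_phase, teal_phase.

crimson_phase, red_phase, silver_phase, teal_phase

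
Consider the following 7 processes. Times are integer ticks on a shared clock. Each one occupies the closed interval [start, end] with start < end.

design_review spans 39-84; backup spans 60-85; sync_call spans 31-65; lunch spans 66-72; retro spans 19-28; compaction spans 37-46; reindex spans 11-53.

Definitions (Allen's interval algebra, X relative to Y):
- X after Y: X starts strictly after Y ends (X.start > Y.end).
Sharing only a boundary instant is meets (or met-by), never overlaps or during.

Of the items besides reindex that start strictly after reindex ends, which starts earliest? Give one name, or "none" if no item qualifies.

backup

Target reindex = [11, 53].
backup [60, 85] → after → candidate.
compaction [37, 46] → during → excluded.
design_review [39, 84] → overlapped-by → excluded.
lunch [66, 72] → after → candidate.
retro [19, 28] → during → excluded.
sync_call [31, 65] → overlapped-by → excluded.
Among candidates, earliest start is 60 → backup.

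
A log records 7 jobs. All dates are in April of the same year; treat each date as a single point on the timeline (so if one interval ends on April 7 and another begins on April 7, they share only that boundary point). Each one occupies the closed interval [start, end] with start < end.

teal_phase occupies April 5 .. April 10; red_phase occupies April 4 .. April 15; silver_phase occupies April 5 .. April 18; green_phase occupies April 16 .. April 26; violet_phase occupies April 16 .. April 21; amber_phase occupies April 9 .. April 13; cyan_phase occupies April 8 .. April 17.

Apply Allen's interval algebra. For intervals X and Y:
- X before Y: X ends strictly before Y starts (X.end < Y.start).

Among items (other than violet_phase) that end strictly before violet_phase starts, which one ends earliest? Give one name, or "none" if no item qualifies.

Target violet_phase = [April 16, April 21].
amber_phase [April 9, April 13] → before → candidate.
cyan_phase [April 8, April 17] → overlaps → excluded.
green_phase [April 16, April 26] → started-by → excluded.
red_phase [April 4, April 15] → before → candidate.
silver_phase [April 5, April 18] → overlaps → excluded.
teal_phase [April 5, April 10] → before → candidate.
Among candidates, earliest end is April 10 → teal_phase.

teal_phase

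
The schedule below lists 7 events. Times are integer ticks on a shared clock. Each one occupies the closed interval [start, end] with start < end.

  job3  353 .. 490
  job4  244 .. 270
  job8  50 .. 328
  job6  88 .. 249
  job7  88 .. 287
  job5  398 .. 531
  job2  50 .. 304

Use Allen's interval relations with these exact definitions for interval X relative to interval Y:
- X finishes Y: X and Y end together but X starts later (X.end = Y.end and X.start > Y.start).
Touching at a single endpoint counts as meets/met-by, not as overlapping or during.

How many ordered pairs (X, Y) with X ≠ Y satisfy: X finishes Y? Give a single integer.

Checking all 42 ordered pairs for relation 'finishes'; matching pairs in alphabetical order:
No pair satisfies it.
Count: 0.

0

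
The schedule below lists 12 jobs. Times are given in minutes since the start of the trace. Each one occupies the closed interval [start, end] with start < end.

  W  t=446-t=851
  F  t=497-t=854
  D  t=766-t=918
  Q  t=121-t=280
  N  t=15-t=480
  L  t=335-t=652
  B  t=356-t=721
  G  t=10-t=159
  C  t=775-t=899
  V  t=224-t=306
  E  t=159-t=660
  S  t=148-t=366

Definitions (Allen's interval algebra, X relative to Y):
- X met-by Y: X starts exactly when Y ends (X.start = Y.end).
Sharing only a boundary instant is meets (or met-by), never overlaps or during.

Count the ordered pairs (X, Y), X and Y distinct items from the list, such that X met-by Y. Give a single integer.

Checking all 132 ordered pairs for relation 'met-by'; matching pairs in alphabetical order:
(E, G): E met-by G ✓
Count: 1.

1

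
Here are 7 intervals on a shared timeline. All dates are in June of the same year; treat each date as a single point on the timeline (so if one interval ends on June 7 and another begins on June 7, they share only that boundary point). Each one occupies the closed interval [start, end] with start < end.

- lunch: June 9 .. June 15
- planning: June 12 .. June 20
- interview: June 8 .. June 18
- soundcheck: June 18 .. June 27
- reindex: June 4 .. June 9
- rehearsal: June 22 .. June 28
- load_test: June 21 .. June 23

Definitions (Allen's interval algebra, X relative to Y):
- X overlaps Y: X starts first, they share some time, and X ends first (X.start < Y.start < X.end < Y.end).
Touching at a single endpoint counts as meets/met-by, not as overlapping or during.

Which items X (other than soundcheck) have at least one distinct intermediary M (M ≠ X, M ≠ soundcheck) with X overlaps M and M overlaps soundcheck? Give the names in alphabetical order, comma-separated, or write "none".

interview, lunch

Target soundcheck = [June 18, June 27].
Intermediaries M with M overlaps soundcheck: planning.
Via planning — items with X overlaps planning: interview, lunch.
Union: interview, lunch.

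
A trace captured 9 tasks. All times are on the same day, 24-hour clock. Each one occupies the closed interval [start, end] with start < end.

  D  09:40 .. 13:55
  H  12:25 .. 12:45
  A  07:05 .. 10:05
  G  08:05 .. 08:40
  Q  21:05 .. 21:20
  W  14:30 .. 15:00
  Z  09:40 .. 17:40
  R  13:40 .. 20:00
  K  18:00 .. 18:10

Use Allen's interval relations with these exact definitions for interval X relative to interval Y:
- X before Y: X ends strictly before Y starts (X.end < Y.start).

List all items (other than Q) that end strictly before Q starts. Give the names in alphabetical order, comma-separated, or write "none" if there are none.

Target Q = [21:05, 21:20].
A [07:05, 10:05] → before → yes.
D [09:40, 13:55] → before → yes.
G [08:05, 08:40] → before → yes.
H [12:25, 12:45] → before → yes.
K [18:00, 18:10] → before → yes.
R [13:40, 20:00] → before → yes.
W [14:30, 15:00] → before → yes.
Z [09:40, 17:40] → before → yes.
Result: A, D, G, H, K, R, W, Z.

A, D, G, H, K, R, W, Z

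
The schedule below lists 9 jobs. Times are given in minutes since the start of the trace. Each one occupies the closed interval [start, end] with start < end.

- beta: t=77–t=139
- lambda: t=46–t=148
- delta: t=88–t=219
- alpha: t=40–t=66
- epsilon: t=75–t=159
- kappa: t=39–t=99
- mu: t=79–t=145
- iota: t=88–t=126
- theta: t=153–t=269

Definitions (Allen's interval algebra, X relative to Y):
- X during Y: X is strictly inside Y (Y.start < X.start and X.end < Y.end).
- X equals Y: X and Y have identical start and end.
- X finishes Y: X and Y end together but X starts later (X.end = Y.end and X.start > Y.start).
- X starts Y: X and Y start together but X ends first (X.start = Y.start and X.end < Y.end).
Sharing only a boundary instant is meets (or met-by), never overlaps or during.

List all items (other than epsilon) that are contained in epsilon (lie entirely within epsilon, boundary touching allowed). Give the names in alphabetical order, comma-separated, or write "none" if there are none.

Target epsilon = [t=75, t=159].
alpha [t=40, t=66] → before → no.
beta [t=77, t=139] → during → yes.
delta [t=88, t=219] → overlapped-by → no.
iota [t=88, t=126] → during → yes.
kappa [t=39, t=99] → overlaps → no.
lambda [t=46, t=148] → overlaps → no.
mu [t=79, t=145] → during → yes.
theta [t=153, t=269] → overlapped-by → no.
Result: beta, iota, mu.

beta, iota, mu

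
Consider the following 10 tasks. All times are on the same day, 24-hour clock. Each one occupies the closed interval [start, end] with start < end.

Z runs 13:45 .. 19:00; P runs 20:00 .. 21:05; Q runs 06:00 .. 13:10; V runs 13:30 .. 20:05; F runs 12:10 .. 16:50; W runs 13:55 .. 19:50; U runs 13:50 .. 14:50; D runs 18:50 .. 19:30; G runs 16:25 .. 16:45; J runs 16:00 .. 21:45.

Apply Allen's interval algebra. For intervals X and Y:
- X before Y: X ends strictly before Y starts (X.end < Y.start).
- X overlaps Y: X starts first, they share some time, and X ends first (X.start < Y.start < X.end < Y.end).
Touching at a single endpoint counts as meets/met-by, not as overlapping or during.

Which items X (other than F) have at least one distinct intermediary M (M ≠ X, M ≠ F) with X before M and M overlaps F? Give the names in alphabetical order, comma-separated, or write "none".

none

Target F = [12:10, 16:50].
Intermediaries M with M overlaps F: Q.
Via Q — items with X before Q: none.
Union: none.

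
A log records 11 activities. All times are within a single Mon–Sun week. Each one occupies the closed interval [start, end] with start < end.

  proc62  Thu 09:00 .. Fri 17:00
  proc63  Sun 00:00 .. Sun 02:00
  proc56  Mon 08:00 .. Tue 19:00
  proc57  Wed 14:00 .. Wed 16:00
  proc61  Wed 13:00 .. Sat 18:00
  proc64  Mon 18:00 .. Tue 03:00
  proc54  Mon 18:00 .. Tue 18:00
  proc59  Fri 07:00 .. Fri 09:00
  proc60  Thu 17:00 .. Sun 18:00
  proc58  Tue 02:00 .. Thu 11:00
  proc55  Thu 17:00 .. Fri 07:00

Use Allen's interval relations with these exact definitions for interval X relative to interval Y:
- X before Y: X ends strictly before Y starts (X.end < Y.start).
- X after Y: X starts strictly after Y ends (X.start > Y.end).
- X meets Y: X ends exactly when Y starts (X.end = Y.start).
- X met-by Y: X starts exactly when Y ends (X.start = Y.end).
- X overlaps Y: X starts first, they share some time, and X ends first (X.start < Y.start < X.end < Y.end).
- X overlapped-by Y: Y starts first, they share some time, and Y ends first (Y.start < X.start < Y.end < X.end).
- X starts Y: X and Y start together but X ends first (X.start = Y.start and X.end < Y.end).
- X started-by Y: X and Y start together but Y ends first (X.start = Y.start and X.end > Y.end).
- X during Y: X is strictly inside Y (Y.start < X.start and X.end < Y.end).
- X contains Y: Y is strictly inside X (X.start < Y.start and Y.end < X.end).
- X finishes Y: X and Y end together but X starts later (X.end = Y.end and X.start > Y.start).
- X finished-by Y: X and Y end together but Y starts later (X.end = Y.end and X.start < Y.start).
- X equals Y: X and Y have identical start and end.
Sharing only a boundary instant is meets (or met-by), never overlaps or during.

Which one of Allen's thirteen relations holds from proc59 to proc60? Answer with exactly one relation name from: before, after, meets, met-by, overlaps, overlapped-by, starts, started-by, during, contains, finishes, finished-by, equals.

proc59 = [Fri 07:00, Fri 09:00]; proc60 = [Thu 17:00, Sun 18:00].
Compare endpoints: proc59.start > proc60.start, proc59.start < proc60.end, proc59.end > proc60.start, proc59.end < proc60.end.
That pattern is 'during'.

during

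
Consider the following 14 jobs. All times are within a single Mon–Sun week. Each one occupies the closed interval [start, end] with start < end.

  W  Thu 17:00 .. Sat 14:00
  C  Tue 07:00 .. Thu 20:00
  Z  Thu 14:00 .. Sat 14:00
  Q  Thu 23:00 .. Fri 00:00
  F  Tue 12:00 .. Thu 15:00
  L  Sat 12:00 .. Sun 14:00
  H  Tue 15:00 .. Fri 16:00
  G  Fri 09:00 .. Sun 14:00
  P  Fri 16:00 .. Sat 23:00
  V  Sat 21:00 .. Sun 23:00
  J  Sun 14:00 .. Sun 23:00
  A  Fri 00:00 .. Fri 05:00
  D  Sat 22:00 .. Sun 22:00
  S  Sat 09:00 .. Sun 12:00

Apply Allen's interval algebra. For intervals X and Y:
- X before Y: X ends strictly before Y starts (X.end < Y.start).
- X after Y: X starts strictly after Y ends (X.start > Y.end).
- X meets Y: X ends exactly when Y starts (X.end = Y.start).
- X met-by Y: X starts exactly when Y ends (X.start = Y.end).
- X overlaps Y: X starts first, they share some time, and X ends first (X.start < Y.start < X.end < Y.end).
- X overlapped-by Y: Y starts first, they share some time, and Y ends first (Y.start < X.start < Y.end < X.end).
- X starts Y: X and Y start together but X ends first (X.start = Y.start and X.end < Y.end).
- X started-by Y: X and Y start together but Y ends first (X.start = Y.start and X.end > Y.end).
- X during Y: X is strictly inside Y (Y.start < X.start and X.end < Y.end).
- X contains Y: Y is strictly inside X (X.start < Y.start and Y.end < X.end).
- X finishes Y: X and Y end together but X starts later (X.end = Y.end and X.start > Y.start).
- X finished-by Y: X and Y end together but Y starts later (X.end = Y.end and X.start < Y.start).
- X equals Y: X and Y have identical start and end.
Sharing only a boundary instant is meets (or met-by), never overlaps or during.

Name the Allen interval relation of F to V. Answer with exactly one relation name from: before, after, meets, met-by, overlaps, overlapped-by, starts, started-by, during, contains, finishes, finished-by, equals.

F = [Tue 12:00, Thu 15:00]; V = [Sat 21:00, Sun 23:00].
Compare endpoints: F.start < V.start, F.start < V.end, F.end < V.start, F.end < V.end.
That pattern is 'before'.

before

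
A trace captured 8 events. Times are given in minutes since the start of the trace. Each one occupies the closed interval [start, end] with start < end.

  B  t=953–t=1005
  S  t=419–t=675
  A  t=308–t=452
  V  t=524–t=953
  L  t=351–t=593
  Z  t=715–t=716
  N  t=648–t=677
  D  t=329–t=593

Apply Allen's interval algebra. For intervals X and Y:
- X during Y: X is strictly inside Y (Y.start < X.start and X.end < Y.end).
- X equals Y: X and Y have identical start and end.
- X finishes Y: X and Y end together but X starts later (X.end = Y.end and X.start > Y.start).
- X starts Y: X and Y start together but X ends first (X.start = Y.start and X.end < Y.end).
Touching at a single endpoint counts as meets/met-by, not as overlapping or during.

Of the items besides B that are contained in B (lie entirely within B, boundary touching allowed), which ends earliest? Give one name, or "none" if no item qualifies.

Target B = [t=953, t=1005].
A [t=308, t=452] → before → excluded.
D [t=329, t=593] → before → excluded.
L [t=351, t=593] → before → excluded.
N [t=648, t=677] → before → excluded.
S [t=419, t=675] → before → excluded.
V [t=524, t=953] → meets → excluded.
Z [t=715, t=716] → before → excluded.
No candidates → none.

none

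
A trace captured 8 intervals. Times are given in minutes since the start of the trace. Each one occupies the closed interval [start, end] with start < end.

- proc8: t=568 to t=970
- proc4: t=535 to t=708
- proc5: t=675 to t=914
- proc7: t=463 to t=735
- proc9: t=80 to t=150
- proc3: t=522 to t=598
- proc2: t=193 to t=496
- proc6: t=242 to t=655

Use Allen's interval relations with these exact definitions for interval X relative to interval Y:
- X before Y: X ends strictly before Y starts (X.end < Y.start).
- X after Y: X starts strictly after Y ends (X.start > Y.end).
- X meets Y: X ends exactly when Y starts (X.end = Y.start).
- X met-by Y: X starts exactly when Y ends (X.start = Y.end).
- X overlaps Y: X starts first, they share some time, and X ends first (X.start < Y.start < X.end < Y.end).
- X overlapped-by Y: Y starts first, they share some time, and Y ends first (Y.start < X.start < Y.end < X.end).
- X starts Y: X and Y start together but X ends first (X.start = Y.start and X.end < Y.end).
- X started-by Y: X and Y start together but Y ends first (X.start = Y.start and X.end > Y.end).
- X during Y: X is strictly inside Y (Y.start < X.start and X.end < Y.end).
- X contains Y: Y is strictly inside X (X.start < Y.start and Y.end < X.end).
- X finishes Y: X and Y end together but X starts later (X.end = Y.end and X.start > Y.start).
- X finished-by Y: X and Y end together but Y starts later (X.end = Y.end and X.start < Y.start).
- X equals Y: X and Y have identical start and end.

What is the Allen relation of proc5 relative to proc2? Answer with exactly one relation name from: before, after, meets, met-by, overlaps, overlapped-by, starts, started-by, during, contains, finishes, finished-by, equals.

proc5 = [t=675, t=914]; proc2 = [t=193, t=496].
Compare endpoints: proc5.start > proc2.start, proc5.start > proc2.end, proc5.end > proc2.start, proc5.end > proc2.end.
That pattern is 'after'.

after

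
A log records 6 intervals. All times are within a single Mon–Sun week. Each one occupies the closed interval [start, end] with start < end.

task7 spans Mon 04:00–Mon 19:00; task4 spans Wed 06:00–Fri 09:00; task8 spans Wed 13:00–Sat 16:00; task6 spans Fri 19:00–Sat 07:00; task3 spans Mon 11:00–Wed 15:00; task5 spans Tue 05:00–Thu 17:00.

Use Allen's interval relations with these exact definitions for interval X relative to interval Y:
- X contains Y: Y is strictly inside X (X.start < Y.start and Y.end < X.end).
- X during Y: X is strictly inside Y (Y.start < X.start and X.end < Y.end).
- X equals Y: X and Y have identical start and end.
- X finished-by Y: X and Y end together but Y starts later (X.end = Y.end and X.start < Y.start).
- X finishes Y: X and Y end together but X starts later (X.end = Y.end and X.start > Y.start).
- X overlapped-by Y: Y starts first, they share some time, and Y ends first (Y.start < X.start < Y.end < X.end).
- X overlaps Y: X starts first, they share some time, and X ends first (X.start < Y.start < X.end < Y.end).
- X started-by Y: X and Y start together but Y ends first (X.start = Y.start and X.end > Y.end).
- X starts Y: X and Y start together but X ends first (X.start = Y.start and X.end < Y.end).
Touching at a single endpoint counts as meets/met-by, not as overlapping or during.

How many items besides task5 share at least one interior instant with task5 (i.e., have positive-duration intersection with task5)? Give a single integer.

3

Target task5 = [Tue 05:00, Thu 17:00].
task3 [Mon 11:00, Wed 15:00] → overlaps → counts.
task4 [Wed 06:00, Fri 09:00] → overlapped-by → counts.
task6 [Fri 19:00, Sat 07:00] → after → no.
task7 [Mon 04:00, Mon 19:00] → before → no.
task8 [Wed 13:00, Sat 16:00] → overlapped-by → counts.
Total: 3.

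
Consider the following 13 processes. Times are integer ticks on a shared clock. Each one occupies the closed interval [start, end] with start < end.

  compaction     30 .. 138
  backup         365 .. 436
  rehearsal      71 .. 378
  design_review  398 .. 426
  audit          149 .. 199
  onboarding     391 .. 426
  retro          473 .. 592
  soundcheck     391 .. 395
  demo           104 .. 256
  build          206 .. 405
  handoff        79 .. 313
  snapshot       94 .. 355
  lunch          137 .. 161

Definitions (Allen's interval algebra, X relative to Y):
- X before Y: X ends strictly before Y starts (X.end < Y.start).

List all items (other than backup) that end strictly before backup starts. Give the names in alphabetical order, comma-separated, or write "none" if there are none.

Target backup = [365, 436].
audit [149, 199] → before → yes.
build [206, 405] → overlaps → no.
compaction [30, 138] → before → yes.
demo [104, 256] → before → yes.
design_review [398, 426] → during → no.
handoff [79, 313] → before → yes.
lunch [137, 161] → before → yes.
onboarding [391, 426] → during → no.
rehearsal [71, 378] → overlaps → no.
retro [473, 592] → after → no.
snapshot [94, 355] → before → yes.
soundcheck [391, 395] → during → no.
Result: audit, compaction, demo, handoff, lunch, snapshot.

audit, compaction, demo, handoff, lunch, snapshot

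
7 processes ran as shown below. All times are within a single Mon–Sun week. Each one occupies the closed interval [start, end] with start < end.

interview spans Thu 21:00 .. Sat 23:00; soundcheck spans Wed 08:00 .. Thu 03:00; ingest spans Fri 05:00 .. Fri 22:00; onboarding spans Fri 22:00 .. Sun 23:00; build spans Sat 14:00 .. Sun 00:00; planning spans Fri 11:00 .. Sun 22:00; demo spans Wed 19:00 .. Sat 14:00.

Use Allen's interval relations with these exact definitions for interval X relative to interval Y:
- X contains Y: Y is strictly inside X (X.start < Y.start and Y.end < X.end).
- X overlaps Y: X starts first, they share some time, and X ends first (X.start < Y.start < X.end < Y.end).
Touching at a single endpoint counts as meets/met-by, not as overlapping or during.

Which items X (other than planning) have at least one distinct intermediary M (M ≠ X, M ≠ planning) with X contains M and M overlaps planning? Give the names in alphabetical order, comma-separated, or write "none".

demo, interview

Target planning = [Fri 11:00, Sun 22:00].
Intermediaries M with M overlaps planning: demo, ingest, interview.
Via demo — items with X contains demo: none.
Via ingest — items with X contains ingest: demo, interview.
Via interview — items with X contains interview: none.
Union: demo, interview.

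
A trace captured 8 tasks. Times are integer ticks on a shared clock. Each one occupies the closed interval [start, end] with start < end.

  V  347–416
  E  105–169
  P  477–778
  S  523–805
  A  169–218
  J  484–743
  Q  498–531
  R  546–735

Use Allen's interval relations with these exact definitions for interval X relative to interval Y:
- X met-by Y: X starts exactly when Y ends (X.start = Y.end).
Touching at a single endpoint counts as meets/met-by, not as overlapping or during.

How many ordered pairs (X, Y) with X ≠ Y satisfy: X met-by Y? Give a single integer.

1

Checking all 56 ordered pairs for relation 'met-by'; matching pairs in alphabetical order:
(A, E): A met-by E ✓
Count: 1.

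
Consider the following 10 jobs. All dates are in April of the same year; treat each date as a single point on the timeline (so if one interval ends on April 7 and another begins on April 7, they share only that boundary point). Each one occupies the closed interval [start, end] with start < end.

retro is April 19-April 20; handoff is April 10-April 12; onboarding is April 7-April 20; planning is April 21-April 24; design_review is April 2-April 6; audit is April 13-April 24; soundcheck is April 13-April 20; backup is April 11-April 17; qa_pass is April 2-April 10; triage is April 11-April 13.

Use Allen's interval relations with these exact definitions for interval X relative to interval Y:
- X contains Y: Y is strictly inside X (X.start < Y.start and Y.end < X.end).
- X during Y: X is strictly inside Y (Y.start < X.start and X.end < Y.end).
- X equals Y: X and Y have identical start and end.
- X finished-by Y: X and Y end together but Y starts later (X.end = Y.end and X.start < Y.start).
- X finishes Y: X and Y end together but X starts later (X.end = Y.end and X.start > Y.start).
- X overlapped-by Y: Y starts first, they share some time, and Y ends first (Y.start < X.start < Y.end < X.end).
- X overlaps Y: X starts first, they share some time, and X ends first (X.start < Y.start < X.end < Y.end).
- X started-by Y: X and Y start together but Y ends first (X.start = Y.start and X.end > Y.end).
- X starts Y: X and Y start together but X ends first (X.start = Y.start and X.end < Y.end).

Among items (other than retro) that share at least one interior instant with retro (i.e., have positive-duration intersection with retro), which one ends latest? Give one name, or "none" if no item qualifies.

Target retro = [April 19, April 20].
audit [April 13, April 24] → contains → candidate.
backup [April 11, April 17] → before → excluded.
design_review [April 2, April 6] → before → excluded.
handoff [April 10, April 12] → before → excluded.
onboarding [April 7, April 20] → finished-by → candidate.
planning [April 21, April 24] → after → excluded.
qa_pass [April 2, April 10] → before → excluded.
soundcheck [April 13, April 20] → finished-by → candidate.
triage [April 11, April 13] → before → excluded.
Among candidates, latest end is April 24 → audit.

audit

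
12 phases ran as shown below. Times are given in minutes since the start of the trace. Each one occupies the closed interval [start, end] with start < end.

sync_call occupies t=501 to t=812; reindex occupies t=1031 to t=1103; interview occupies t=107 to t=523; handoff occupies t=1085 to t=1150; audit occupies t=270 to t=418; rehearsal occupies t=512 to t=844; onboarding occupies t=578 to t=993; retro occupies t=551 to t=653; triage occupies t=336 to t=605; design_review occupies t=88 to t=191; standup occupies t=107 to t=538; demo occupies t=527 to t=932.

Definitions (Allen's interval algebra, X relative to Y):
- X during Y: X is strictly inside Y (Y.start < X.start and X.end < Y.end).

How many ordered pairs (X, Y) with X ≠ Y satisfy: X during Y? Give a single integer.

5

Checking all 132 ordered pairs for relation 'during'; matching pairs in alphabetical order:
(audit, interview): audit during interview ✓
(audit, standup): audit during standup ✓
(retro, demo): retro during demo ✓
(retro, rehearsal): retro during rehearsal ✓
(retro, sync_call): retro during sync_call ✓
Count: 5.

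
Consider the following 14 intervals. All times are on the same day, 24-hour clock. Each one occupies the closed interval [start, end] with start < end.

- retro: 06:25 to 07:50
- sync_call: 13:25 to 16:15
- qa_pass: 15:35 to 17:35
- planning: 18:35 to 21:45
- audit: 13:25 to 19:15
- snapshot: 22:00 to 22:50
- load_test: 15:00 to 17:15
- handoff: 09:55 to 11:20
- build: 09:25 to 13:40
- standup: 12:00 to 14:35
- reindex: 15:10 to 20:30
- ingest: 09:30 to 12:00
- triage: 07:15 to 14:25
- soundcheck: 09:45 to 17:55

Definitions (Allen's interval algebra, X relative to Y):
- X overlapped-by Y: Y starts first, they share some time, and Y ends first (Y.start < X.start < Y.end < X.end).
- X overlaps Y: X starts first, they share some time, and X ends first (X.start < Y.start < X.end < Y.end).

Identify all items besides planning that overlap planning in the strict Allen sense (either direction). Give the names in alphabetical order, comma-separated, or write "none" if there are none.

audit, reindex

Target planning = [18:35, 21:45].
audit [13:25, 19:15] → overlaps → yes.
build [09:25, 13:40] → before → no.
handoff [09:55, 11:20] → before → no.
ingest [09:30, 12:00] → before → no.
load_test [15:00, 17:15] → before → no.
qa_pass [15:35, 17:35] → before → no.
reindex [15:10, 20:30] → overlaps → yes.
retro [06:25, 07:50] → before → no.
snapshot [22:00, 22:50] → after → no.
soundcheck [09:45, 17:55] → before → no.
standup [12:00, 14:35] → before → no.
sync_call [13:25, 16:15] → before → no.
triage [07:15, 14:25] → before → no.
Result: audit, reindex.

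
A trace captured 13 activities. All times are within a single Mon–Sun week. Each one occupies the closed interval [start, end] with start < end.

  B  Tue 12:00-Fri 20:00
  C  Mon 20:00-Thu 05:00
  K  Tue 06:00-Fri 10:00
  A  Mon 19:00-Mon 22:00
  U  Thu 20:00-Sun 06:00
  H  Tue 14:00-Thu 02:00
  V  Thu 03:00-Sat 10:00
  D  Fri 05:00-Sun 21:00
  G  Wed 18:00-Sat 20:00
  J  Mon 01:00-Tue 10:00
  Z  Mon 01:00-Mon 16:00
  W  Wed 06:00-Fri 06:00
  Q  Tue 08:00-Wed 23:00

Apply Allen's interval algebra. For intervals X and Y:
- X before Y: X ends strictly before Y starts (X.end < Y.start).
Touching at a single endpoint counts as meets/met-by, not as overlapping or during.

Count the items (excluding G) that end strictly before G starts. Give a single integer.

Target G = [Wed 18:00, Sat 20:00].
A [Mon 19:00, Mon 22:00] → before → counts.
B [Tue 12:00, Fri 20:00] → overlaps → no.
C [Mon 20:00, Thu 05:00] → overlaps → no.
D [Fri 05:00, Sun 21:00] → overlapped-by → no.
H [Tue 14:00, Thu 02:00] → overlaps → no.
J [Mon 01:00, Tue 10:00] → before → counts.
K [Tue 06:00, Fri 10:00] → overlaps → no.
Q [Tue 08:00, Wed 23:00] → overlaps → no.
U [Thu 20:00, Sun 06:00] → overlapped-by → no.
V [Thu 03:00, Sat 10:00] → during → no.
W [Wed 06:00, Fri 06:00] → overlaps → no.
Z [Mon 01:00, Mon 16:00] → before → counts.
Total: 3.

3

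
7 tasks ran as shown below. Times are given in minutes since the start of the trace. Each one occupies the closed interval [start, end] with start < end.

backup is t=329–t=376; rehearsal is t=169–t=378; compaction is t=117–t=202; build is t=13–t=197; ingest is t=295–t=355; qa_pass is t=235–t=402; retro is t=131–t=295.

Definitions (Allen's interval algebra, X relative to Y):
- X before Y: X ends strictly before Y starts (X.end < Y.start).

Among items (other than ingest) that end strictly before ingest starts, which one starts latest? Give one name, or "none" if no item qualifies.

compaction

Target ingest = [t=295, t=355].
backup [t=329, t=376] → overlapped-by → excluded.
build [t=13, t=197] → before → candidate.
compaction [t=117, t=202] → before → candidate.
qa_pass [t=235, t=402] → contains → excluded.
rehearsal [t=169, t=378] → contains → excluded.
retro [t=131, t=295] → meets → excluded.
Among candidates, latest start is t=117 → compaction.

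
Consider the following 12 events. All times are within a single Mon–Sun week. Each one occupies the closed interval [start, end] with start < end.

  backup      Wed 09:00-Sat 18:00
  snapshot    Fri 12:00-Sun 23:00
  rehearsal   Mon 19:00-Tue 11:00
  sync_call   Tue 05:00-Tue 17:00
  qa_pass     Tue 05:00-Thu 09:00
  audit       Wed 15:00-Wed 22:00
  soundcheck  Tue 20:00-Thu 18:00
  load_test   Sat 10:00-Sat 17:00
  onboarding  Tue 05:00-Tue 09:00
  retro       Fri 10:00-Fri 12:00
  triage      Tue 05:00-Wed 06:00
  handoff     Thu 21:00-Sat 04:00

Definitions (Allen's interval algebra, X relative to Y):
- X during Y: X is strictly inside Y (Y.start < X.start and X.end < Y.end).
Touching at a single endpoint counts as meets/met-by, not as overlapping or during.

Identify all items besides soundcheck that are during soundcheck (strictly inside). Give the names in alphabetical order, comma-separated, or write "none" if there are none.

audit

Target soundcheck = [Tue 20:00, Thu 18:00].
audit [Wed 15:00, Wed 22:00] → during → yes.
backup [Wed 09:00, Sat 18:00] → overlapped-by → no.
handoff [Thu 21:00, Sat 04:00] → after → no.
load_test [Sat 10:00, Sat 17:00] → after → no.
onboarding [Tue 05:00, Tue 09:00] → before → no.
qa_pass [Tue 05:00, Thu 09:00] → overlaps → no.
rehearsal [Mon 19:00, Tue 11:00] → before → no.
retro [Fri 10:00, Fri 12:00] → after → no.
snapshot [Fri 12:00, Sun 23:00] → after → no.
sync_call [Tue 05:00, Tue 17:00] → before → no.
triage [Tue 05:00, Wed 06:00] → overlaps → no.
Result: audit.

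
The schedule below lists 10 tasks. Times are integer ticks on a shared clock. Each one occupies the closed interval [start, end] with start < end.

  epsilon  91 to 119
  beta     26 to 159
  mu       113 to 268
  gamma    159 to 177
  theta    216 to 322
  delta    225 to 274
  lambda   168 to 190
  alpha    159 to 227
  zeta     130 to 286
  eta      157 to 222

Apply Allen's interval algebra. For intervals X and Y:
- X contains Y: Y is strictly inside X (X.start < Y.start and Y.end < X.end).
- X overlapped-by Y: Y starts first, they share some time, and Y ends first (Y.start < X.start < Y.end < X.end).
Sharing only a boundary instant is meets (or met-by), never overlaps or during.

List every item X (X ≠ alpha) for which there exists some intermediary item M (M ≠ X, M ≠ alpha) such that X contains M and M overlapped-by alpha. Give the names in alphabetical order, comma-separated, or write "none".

theta, zeta

Target alpha = [159, 227].
Intermediaries M with M overlapped-by alpha: delta, theta.
Via delta — items with X contains delta: theta, zeta.
Via theta — items with X contains theta: none.
Union: theta, zeta.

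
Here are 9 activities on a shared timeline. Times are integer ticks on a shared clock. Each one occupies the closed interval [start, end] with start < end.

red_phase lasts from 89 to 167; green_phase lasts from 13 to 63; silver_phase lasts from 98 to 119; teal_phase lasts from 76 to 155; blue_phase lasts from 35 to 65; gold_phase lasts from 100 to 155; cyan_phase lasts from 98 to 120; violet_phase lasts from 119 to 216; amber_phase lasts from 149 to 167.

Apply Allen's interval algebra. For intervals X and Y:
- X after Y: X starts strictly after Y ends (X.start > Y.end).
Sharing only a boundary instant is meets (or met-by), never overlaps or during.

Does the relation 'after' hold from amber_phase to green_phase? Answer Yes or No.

Yes

amber_phase = [149, 167], green_phase = [13, 63].
Actual relation of amber_phase to green_phase: after.
Asked whether 'after' holds → Yes.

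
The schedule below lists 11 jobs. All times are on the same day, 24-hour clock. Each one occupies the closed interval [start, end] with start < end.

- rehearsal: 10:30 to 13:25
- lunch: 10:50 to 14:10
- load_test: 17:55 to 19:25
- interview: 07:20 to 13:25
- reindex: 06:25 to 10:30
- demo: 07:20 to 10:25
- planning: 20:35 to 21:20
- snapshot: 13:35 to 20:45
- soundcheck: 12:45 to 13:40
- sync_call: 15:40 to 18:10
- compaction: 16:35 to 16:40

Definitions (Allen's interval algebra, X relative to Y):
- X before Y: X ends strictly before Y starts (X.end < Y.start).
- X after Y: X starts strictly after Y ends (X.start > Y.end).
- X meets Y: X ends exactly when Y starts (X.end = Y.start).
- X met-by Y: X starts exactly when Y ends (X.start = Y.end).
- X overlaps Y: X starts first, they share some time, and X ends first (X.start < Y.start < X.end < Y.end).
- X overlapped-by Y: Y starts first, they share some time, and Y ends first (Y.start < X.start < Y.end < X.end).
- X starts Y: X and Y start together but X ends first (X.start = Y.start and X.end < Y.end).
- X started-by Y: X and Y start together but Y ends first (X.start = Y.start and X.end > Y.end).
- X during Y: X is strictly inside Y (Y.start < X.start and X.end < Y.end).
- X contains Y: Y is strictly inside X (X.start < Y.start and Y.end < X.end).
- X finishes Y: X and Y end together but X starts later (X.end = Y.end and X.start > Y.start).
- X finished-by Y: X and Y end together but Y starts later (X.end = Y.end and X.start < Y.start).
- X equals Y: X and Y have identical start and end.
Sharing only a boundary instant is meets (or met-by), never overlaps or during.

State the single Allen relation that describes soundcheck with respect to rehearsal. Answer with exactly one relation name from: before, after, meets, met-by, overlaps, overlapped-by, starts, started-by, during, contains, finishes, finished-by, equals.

overlapped-by

soundcheck = [12:45, 13:40]; rehearsal = [10:30, 13:25].
Compare endpoints: soundcheck.start > rehearsal.start, soundcheck.start < rehearsal.end, soundcheck.end > rehearsal.start, soundcheck.end > rehearsal.end.
That pattern is 'overlapped-by'.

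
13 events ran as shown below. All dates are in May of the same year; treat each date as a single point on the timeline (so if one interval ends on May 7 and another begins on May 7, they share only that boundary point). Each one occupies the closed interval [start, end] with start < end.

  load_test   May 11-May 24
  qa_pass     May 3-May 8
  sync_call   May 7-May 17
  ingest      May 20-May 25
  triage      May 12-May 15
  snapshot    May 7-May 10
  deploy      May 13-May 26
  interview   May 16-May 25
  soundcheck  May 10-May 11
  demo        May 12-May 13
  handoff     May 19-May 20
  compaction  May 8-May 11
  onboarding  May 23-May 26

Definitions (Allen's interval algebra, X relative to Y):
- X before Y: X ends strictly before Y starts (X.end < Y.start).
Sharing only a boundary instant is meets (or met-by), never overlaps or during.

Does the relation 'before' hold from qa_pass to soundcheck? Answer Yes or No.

Yes

qa_pass = [May 3, May 8], soundcheck = [May 10, May 11].
Actual relation of qa_pass to soundcheck: before.
Asked whether 'before' holds → Yes.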